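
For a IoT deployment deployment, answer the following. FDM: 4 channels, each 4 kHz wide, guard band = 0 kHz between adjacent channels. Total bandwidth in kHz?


Given: 4 channels, 4 kHz each, guard = 0 kHz
Channel bandwidth = 4 * 4 = 16 kHz
Guard bands = 3 gaps * 0 kHz = 0 kHz
Total = 16 + 0 = 16 kHz

16


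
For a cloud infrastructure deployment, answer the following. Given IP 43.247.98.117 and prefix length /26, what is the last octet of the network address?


Given: IP = 43.247.98.117, prefix = /26
Subnet mask = 255.255.255.192
Last octet of IP: 117
Last octet of mask: 192
Network last octet = 117 AND 192 = 64

64


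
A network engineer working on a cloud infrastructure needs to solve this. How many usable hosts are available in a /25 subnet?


Given: subnet mask /25
Host bits = 32 - 25 = 7
Total addresses = 2^7 = 128
Usable hosts = 128 - 2 (network + broadcast) = 126

126


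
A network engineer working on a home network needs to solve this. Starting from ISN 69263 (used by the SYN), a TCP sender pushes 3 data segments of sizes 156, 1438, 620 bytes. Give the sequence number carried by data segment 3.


The SYN occupies sequence number ISN = 69263, so the first data byte is ISN + 1 = 69264.
SEQ of data segment i = (ISN + 1) + sum of payload sizes of segments 1..i-1.
Segment 1: SEQ = 69264, payload = 156 bytes
Segment 2: SEQ = 69420, payload = 1438 bytes
Segment 3: SEQ = 70858, payload = 620 bytes
SEQ of segment 3 = 69264 + 156 + 1438 = 70858

70858


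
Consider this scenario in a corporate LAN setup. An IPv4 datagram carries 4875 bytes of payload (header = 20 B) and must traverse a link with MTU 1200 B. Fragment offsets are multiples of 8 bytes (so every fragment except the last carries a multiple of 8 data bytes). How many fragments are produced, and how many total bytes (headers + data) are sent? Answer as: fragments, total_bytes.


Max data per non-final fragment = floor((MTU - header)/8)*8 = floor((1200 - 20)/8)*8 = floor(1180/8)*8 = 1176 B
Final fragment needs no 8-byte alignment: it can carry up to MTU - header = 1180 B
Non-final fragments needed = ceil((payload - 1180) / 1176) = ceil(3695/1176) = ceil(3.1420) = 4
Number of fragments = 4 + 1 = 5
Fragment sizes (data): 4 * 1176 B + 171 B (last, 171 <= 1180 OK)
Total bytes sent = payload + n_frags * header = 4875 + 5*20 = 4875 + 100 = 4975 B

5, 4975


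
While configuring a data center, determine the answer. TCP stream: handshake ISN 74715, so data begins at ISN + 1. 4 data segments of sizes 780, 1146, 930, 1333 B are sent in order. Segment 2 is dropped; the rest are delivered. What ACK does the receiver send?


SYN uses sequence number 74715; first data byte = ISN + 1 = 74716.
Segment 1: SEQ = 74716, len = 780 B, covers [74716, 75495]
Segment 2: SEQ = 75496, len = 1146 B, covers [75496, 76641] [LOST]
Segment 3: SEQ = 76642, len = 930 B, covers [76642, 77571]
Segment 4: SEQ = 77572, len = 1333 B, covers [77572, 78904]
In-order data received: bytes [74716, 75495] (segments 1..1).
Segment 2 missing -> gap begins at byte 75496; later segments buffered out of order.
Cumulative ACK = next expected in-order byte = 74716 + 780 = 75496

75496


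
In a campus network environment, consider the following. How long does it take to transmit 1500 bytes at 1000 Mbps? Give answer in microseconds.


Given: packet = 1500 bytes, bandwidth = 1000 Mbps
Packet in bits = 1500 * 8 = 12000 bits
Bandwidth = 1000 * 10^6 = 1000000000 bps
Time = 12000 / 1000000000 seconds
Time in us = 12000 * 10^6 / 1000000000 = 12

12


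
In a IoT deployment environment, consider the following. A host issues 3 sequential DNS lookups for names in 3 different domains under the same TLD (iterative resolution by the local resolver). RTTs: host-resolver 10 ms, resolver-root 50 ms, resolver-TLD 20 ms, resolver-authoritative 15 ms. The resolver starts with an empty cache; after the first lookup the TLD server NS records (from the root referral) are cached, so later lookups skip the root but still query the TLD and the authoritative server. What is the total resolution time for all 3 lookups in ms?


Lookup 1 (cold cache): local + root + TLD + auth = 10 + 50 + 20 + 15 = 95 ms
Lookups 2..3 (TLD NS cached -> skip root; new domain -> still ask TLD and auth): local + TLD + auth = 10 + 20 + 15 = 45 ms each
Remaining 2 lookups: 2 * 45 = 90 ms
Total = 95 + 90 = 185 ms

185


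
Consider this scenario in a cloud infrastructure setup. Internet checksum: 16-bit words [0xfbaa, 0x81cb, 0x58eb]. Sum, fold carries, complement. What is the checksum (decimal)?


Given words: [0xfbaa, 0x81cb, 0x58eb]
Step 1: Sum all words
Raw sum = 64426 + 33227 + 22763 = 120416
Step 2: Fold carry: (54880 + 1) = 54881
One's complement = ~54881 & 0xFFFF = 10654

10654


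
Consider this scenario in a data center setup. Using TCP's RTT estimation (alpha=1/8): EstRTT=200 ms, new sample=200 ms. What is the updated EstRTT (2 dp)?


Given: EstRTT = 200 ms, SampleRTT = 200 ms, alpha = 1/8
New EstRTT = (1 - alpha) * EstRTT + alpha * SampleRTT
(7/8) * 200 = 175
(1/8) * 200 = 25
New EstRTT = 175 + 25 = 200 ms -> 200.00 ms (2 dp)

200.00


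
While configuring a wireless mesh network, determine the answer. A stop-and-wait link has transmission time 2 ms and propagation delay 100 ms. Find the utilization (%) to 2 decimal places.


Given: Ttrans = 2 ms, Tprop = 100 ms
RTT = 2 * Tprop = 2 * 100 = 200 ms
U = Ttrans / (Ttrans + RTT)
U = 2 / (2 + 200)
U = 2 / 202 = 0.009901
U% = 0.99%

0.99


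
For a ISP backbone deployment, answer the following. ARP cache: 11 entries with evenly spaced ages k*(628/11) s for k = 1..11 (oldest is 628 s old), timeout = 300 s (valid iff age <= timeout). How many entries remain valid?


Ages are k * 628/11 s for k = 1..11 (spacing = 57.0909 s).
Entry k is valid iff k * 628/11 <= 300 iff k <= 11 * 300 / 628 = 5.2548
n_valid = floor(5.2548) = 5
(n_stale = 11 - 5 = 6)

5


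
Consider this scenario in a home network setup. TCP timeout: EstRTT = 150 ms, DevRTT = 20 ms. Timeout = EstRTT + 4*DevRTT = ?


Given: EstRTT = 150 ms, DevRTT = 20 ms
Timeout = EstRTT + 4 * DevRTT
4 * DevRTT = 4 * 20 = 80
Timeout = 150 + 80 = 230 ms

230


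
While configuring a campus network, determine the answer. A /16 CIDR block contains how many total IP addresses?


Given: CIDR prefix /16
Host bits = 32 - 16 = 16
Total addresses = 2^16 = 65536

65536


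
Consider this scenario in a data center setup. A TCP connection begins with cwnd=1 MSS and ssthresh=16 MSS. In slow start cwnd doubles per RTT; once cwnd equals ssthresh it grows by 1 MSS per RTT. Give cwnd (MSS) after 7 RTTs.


RTT 0: cwnd = 1 MSS (initial)
RTT 1: cwnd = 2 MSS (slow start, doubled)
RTT 2: cwnd = 4 MSS (slow start, doubled)
RTT 3: cwnd = 8 MSS (slow start, doubled)
RTT 4: cwnd = 16 MSS (slow start, doubled)
RTT 5: cwnd = 17 MSS (congestion avoidance, +1)
RTT 6: cwnd = 18 MSS (congestion avoidance, +1)
RTT 7: cwnd = 19 MSS (congestion avoidance, +1)

19


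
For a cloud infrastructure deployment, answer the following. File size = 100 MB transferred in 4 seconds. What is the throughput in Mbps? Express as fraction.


Given: file = 100 MB, time = 4 s
File in Mb = 100 * 8 = 800 Mb
Throughput = 800 / 4 Mbps
Throughput = 200 Mbps

200


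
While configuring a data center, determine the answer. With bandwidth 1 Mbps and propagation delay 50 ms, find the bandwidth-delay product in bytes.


Given: bandwidth = 1 Mbps, delay = 50 ms
BDP in bits = 1 * 10^6 * 50 / 1000
BDP in bits = 50000
BDP in bytes = 50000 / 8 = 6250

6250


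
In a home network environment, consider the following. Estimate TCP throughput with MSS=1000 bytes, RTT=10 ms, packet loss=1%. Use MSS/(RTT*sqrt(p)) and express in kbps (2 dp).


Given: MSS = 1000 bytes, RTT = 10 ms, loss = 1%
RTT in seconds = 10 / 1000 = 0.01
Loss rate = 1% = 0.01
sqrt(loss) = sqrt(0.01) = 0.1
Throughput (bytes/s) = 1000 / (0.01 * 0.1) = 1000000.0000
Throughput (kbps) = 1000000.0000 * 8 / 1000 = 8000.000000 -> 8000.00 kbps (2 dp)

8000.00


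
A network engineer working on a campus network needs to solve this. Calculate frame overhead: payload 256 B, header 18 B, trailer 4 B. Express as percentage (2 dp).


Given: payload = 256 B, header = 18 B, trailer = 4 B
Overhead bytes = header + trailer = 18 + 4 = 22
Total frame = payload + overhead = 256 + 22 = 278
Overhead % = 22 / 278 * 100 = 7.9137% -> 7.91% (2 dp)

7.91


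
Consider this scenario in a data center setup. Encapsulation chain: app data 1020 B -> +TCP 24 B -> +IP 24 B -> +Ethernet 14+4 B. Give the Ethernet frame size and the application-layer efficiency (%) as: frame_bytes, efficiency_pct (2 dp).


TCP segment = 1020 + 24 = 1044 B
IP packet = 1044 + 24 = 1068 B
Ethernet frame = 1068 + 14 + 4 = 1086 B
Efficiency = app / frame = 1020 / 1086 = 0.939227 = 93.9227% -> 93.92% (2 dp)

1086, 93.92


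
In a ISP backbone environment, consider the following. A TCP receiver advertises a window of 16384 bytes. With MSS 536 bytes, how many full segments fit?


Given: RWND = 16384 bytes, MSS = 536 bytes
Full segments = floor(RWND / MSS)
Full segments = floor(16384 / 536)
Full segments = floor(30.5672) = 30

30


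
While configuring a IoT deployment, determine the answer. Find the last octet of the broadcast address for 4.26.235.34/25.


Given: IP = 4.26.235.34, prefix = /25
Host bits = 32 - 25 = 7
Network last octet = 34 AND mask = 0
Host part size = 2^7 - 1 = 127
Broadcast last octet = 0 OR 127 = 127

127


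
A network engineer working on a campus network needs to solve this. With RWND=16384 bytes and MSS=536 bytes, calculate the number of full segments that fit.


Given: RWND = 16384 bytes, MSS = 536 bytes
Full segments = floor(RWND / MSS)
Full segments = floor(16384 / 536)
Full segments = floor(30.5672) = 30

30


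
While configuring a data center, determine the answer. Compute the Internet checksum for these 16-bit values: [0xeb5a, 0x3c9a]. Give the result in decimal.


Given words: [0xeb5a, 0x3c9a]
Step 1: Sum all words
Raw sum = 60250 + 15514 = 75764
Step 2: Fold carry: (10228 + 1) = 10229
One's complement = ~10229 & 0xFFFF = 55306

55306


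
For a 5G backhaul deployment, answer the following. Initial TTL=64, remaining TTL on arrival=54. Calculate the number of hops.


Given: initial TTL = 64, received TTL = 54
Hops = initial TTL - received TTL
Hops = 64 - 54 = 10

10


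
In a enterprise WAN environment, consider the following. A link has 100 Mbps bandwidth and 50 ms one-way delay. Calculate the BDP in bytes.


Given: bandwidth = 100 Mbps, delay = 50 ms
BDP in bits = 100 * 10^6 * 50 / 1000
BDP in bits = 5000000
BDP in bytes = 5000000 / 8 = 625000

625000


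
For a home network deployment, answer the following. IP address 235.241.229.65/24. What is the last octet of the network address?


Given: IP = 235.241.229.65, prefix = /24
Subnet mask = 255.255.255.0
Last octet of IP: 65
Last octet of mask: 0
Network last octet = 65 AND 0 = 0

0


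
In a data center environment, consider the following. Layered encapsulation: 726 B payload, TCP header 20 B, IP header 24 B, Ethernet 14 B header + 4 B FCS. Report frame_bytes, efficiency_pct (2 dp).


TCP segment = 726 + 20 = 746 B
IP packet = 746 + 24 = 770 B
Ethernet frame = 770 + 14 + 4 = 788 B
Efficiency = app / frame = 726 / 788 = 0.921320 = 92.1320% -> 92.13% (2 dp)

788, 92.13


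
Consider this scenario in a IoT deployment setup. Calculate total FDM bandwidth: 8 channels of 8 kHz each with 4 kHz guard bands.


Given: 8 channels, 8 kHz each, guard = 4 kHz
Channel bandwidth = 8 * 8 = 64 kHz
Guard bands = 7 gaps * 4 kHz = 28 kHz
Total = 64 + 28 = 92 kHz

92


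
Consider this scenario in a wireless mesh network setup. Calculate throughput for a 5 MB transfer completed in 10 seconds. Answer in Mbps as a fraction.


Given: file = 5 MB, time = 10 s
File in Mb = 5 * 8 = 40 Mb
Throughput = 40 / 10 Mbps
Throughput = 4 Mbps

4


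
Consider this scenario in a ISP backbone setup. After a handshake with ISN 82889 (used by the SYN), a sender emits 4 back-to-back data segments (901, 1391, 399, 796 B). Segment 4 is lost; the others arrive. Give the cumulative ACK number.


SYN uses sequence number 82889; first data byte = ISN + 1 = 82890.
Segment 1: SEQ = 82890, len = 901 B, covers [82890, 83790]
Segment 2: SEQ = 83791, len = 1391 B, covers [83791, 85181]
Segment 3: SEQ = 85182, len = 399 B, covers [85182, 85580]
Segment 4: SEQ = 85581, len = 796 B, covers [85581, 86376] [LOST]
In-order data received: bytes [82890, 85580] (segments 1..3).
Segment 4 missing -> gap begins at byte 85581.
Cumulative ACK = next expected in-order byte = 82890 + 901 + 1391 + 399 = 85581

85581


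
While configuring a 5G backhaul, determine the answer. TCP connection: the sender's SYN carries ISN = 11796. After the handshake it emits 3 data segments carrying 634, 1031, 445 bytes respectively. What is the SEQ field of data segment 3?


The SYN occupies sequence number ISN = 11796, so the first data byte is ISN + 1 = 11797.
SEQ of data segment i = (ISN + 1) + sum of payload sizes of segments 1..i-1.
Segment 1: SEQ = 11797, payload = 634 bytes
Segment 2: SEQ = 12431, payload = 1031 bytes
Segment 3: SEQ = 13462, payload = 445 bytes
SEQ of segment 3 = 11797 + 634 + 1031 = 13462

13462


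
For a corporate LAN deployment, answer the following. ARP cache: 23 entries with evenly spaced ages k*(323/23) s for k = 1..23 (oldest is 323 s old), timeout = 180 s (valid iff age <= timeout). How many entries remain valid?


Ages are k * 323/23 s for k = 1..23 (spacing = 14.0435 s).
Entry k is valid iff k * 323/23 <= 180 iff k <= 23 * 180 / 323 = 12.8173
n_valid = floor(12.8173) = 12
(n_stale = 23 - 12 = 11)

12


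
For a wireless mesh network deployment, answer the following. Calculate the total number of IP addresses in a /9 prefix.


Given: CIDR prefix /9
Host bits = 32 - 9 = 23
Total addresses = 2^23 = 8388608

8388608


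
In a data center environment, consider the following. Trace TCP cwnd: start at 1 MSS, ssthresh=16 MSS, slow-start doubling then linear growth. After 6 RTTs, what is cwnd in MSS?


RTT 0: cwnd = 1 MSS (initial)
RTT 1: cwnd = 2 MSS (slow start, doubled)
RTT 2: cwnd = 4 MSS (slow start, doubled)
RTT 3: cwnd = 8 MSS (slow start, doubled)
RTT 4: cwnd = 16 MSS (slow start, doubled)
RTT 5: cwnd = 17 MSS (congestion avoidance, +1)
RTT 6: cwnd = 18 MSS (congestion avoidance, +1)

18


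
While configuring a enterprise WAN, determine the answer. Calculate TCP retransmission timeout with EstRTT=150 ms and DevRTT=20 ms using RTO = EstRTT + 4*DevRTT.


Given: EstRTT = 150 ms, DevRTT = 20 ms
Timeout = EstRTT + 4 * DevRTT
4 * DevRTT = 4 * 20 = 80
Timeout = 150 + 80 = 230 ms

230


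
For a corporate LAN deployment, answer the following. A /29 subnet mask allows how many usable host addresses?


Given: subnet mask /29
Host bits = 32 - 29 = 3
Total addresses = 2^3 = 8
Usable hosts = 8 - 2 (network + broadcast) = 6

6


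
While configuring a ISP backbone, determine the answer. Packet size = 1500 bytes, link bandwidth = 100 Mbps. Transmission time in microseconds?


Given: packet = 1500 bytes, bandwidth = 100 Mbps
Packet in bits = 1500 * 8 = 12000 bits
Bandwidth = 100 * 10^6 = 100000000 bps
Time = 12000 / 100000000 seconds
Time in us = 12000 * 10^6 / 100000000 = 120

120


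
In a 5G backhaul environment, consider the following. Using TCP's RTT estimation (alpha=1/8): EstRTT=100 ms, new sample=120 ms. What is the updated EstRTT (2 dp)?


Given: EstRTT = 100 ms, SampleRTT = 120 ms, alpha = 1/8
New EstRTT = (1 - alpha) * EstRTT + alpha * SampleRTT
(7/8) * 100 = 87.5
(1/8) * 120 = 15
New EstRTT = 87.5 + 15 = 102.5 ms -> 102.50 ms (2 dp)

102.50


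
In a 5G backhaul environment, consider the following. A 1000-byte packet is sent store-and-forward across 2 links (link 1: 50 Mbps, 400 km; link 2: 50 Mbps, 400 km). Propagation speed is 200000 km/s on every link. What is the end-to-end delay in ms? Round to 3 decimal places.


Packet = 1000 bytes = 8000 bits. Store-and-forward: sum (t_trans + t_prop) per link.
Link 1: t_trans = 8000/(50*10^6) s = 0.1600 ms; t_prop = 400/200000 s = 2.0000 ms; subtotal = 2.1600 ms
Link 2: t_trans = 8000/(50*10^6) s = 0.1600 ms; t_prop = 400/200000 s = 2.0000 ms; subtotal = 2.1600 ms
End-to-end = 2.1600 + 2.1600 = 4.3200 ms -> 4.320 ms (3 dp)

4.320


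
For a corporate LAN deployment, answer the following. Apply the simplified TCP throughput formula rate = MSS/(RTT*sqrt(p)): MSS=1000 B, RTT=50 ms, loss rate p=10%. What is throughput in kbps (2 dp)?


Given: MSS = 1000 bytes, RTT = 50 ms, loss = 10%
RTT in seconds = 50 / 1000 = 0.05
Loss rate = 10% = 0.1
sqrt(loss) = sqrt(0.1) = 0.316227766017
Throughput (bytes/s) = 1000 / (0.05 * 0.316227766017) = 63245.5532
Throughput (kbps) = 63245.5532 * 8 / 1000 = 505.964426 -> 505.96 kbps (2 dp)

505.96


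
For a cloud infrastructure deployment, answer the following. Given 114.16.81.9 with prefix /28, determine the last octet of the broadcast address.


Given: IP = 114.16.81.9, prefix = /28
Host bits = 32 - 28 = 4
Network last octet = 9 AND mask = 0
Host part size = 2^4 - 1 = 15
Broadcast last octet = 0 OR 15 = 15

15


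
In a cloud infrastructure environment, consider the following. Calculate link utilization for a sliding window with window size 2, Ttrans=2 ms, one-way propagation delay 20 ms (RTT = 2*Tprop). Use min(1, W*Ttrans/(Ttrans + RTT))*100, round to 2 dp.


Given: W = 2, Ttrans = 2 ms, RTT = 40 ms (= 2 * Tprop, Tprop = 20 ms)
Cycle time = Ttrans + RTT = 2 + 40 = 42 ms (first packet sent until its ACK returns)
W * Ttrans = 2 * 2 = 4 ms of sending per cycle
W * Ttrans / (Ttrans + RTT) = 4 / 42 = 0.095238
U = min(1, 0.095238) = 0.095238
U% = 9.52%

9.52


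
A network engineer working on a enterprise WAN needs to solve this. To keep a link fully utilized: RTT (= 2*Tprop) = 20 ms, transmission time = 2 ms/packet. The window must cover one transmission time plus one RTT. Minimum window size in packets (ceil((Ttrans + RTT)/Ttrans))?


Given: Ttrans = 2 ms, RTT = 20 ms (= 2 * Tprop, Tprop = 10 ms)
Time until first ACK returns = Ttrans + RTT = 2 + 20 = 22 ms
Need W * Ttrans >= Ttrans + RTT  ->  W >= (Ttrans + RTT) / Ttrans
(Ttrans + RTT) / Ttrans = 22 / 2 = 11
W_min = ceil(11) = 11

11


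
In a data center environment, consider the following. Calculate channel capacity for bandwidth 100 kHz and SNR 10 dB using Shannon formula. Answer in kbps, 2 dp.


Given: B = 100 kHz, SNR = 10 dB
SNR linear = 10^(10/10) = 10
1 + SNR = 11
log2(11) = 3.4594316186
C = 100 * 1000 * 3.4594316186 = 345943.1619 bps
C = 345.943162 kbps -> 345.94 kbps (2 dp)

345.94


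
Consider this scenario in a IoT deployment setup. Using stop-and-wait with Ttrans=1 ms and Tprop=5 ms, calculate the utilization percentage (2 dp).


Given: Ttrans = 1 ms, Tprop = 5 ms
RTT = 2 * Tprop = 2 * 5 = 10 ms
U = Ttrans / (Ttrans + RTT)
U = 1 / (1 + 10)
U = 1 / 11 = 0.090909
U% = 9.09%

9.09


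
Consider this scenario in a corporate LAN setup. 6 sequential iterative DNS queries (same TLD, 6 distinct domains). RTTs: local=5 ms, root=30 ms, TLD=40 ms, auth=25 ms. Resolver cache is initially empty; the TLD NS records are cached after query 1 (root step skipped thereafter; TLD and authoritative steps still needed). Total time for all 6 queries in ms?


Lookup 1 (cold cache): local + root + TLD + auth = 5 + 30 + 40 + 25 = 100 ms
Lookups 2..6 (TLD NS cached -> skip root; new domain -> still ask TLD and auth): local + TLD + auth = 5 + 40 + 25 = 70 ms each
Remaining 5 lookups: 5 * 70 = 350 ms
Total = 100 + 350 = 450 ms

450


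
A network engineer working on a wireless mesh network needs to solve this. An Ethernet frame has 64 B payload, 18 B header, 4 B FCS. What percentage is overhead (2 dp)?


Given: payload = 64 B, header = 18 B, trailer = 4 B
Overhead bytes = header + trailer = 18 + 4 = 22
Total frame = payload + overhead = 64 + 22 = 86
Overhead % = 22 / 86 * 100 = 25.5814% -> 25.58% (2 dp)

25.58


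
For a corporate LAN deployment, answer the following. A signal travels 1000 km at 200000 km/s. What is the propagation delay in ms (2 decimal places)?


Given: distance = 1000 km, speed = 200000 km/s
Delay = distance / speed = 1000 / 200000 seconds
Delay in ms = 1000 * 1000 / 200000
Delay = 5.0000 ms
Rounded to 2 dp = 5.00 ms

5.00


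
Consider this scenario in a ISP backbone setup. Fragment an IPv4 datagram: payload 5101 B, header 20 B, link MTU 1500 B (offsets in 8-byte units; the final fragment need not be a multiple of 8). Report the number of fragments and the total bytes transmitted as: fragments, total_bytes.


Max data per non-final fragment = floor((MTU - header)/8)*8 = floor((1500 - 20)/8)*8 = floor(1480/8)*8 = 1480 B
Final fragment needs no 8-byte alignment: it can carry up to MTU - header = 1480 B
Non-final fragments needed = ceil((payload - 1480) / 1480) = ceil(3621/1480) = ceil(2.4466) = 3
Number of fragments = 3 + 1 = 4
Fragment sizes (data): 3 * 1480 B + 661 B (last, 661 <= 1480 OK)
Total bytes sent = payload + n_frags * header = 5101 + 4*20 = 5101 + 80 = 5181 B

4, 5181


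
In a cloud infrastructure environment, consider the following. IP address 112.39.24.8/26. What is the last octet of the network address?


Given: IP = 112.39.24.8, prefix = /26
Subnet mask = 255.255.255.192
Last octet of IP: 8
Last octet of mask: 192
Network last octet = 8 AND 192 = 0

0


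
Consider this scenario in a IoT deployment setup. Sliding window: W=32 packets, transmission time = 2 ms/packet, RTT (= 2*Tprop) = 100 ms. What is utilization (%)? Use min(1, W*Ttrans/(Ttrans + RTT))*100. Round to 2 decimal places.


Given: W = 32, Ttrans = 2 ms, RTT = 100 ms (= 2 * Tprop, Tprop = 50 ms)
Cycle time = Ttrans + RTT = 2 + 100 = 102 ms (first packet sent until its ACK returns)
W * Ttrans = 32 * 2 = 64 ms of sending per cycle
W * Ttrans / (Ttrans + RTT) = 64 / 102 = 0.627451
U = min(1, 0.627451) = 0.627451
U% = 62.75%

62.75


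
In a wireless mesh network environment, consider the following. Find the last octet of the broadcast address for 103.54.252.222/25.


Given: IP = 103.54.252.222, prefix = /25
Host bits = 32 - 25 = 7
Network last octet = 222 AND mask = 128
Host part size = 2^7 - 1 = 127
Broadcast last octet = 128 OR 127 = 255

255


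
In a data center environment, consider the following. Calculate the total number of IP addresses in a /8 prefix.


Given: CIDR prefix /8
Host bits = 32 - 8 = 24
Total addresses = 2^24 = 16777216

16777216


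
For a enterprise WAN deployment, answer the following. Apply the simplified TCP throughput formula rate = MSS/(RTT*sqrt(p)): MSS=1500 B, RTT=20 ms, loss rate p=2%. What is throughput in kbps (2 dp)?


Given: MSS = 1500 bytes, RTT = 20 ms, loss = 2%
RTT in seconds = 20 / 1000 = 0.02
Loss rate = 2% = 0.02
sqrt(loss) = sqrt(0.02) = 0.141421356237
Throughput (bytes/s) = 1500 / (0.02 * 0.141421356237) = 530330.0859
Throughput (kbps) = 530330.0859 * 8 / 1000 = 4242.640687 -> 4242.64 kbps (2 dp)

4242.64


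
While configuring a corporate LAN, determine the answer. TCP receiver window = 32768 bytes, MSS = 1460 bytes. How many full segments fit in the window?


Given: RWND = 32768 bytes, MSS = 1460 bytes
Full segments = floor(RWND / MSS)
Full segments = floor(32768 / 1460)
Full segments = floor(22.4438) = 22

22


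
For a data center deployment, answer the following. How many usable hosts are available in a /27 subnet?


Given: subnet mask /27
Host bits = 32 - 27 = 5
Total addresses = 2^5 = 32
Usable hosts = 32 - 2 (network + broadcast) = 30

30


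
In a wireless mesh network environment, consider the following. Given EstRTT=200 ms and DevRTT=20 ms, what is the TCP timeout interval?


Given: EstRTT = 200 ms, DevRTT = 20 ms
Timeout = EstRTT + 4 * DevRTT
4 * DevRTT = 4 * 20 = 80
Timeout = 200 + 80 = 280 ms

280


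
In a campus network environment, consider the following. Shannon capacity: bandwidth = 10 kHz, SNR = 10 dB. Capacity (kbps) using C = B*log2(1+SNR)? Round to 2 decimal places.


Given: B = 10 kHz, SNR = 10 dB
SNR linear = 10^(10/10) = 10
1 + SNR = 11
log2(11) = 3.4594316186
C = 10 * 1000 * 3.4594316186 = 34594.3162 bps
C = 34.594316 kbps -> 34.59 kbps (2 dp)

34.59


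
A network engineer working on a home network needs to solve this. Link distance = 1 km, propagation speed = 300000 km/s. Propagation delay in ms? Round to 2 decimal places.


Given: distance = 1 km, speed = 300000 km/s
Delay = distance / speed = 1 / 300000 seconds
Delay in ms = 1 * 1000 / 300000
Delay = 0.0033 ms
Rounded to 2 dp = 0.00 ms

0.00


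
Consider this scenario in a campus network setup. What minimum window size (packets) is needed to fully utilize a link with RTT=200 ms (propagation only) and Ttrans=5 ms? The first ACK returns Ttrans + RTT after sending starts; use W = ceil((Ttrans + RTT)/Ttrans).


Given: Ttrans = 5 ms, RTT = 200 ms (= 2 * Tprop, Tprop = 100 ms)
Time until first ACK returns = Ttrans + RTT = 5 + 200 = 205 ms
Need W * Ttrans >= Ttrans + RTT  ->  W >= (Ttrans + RTT) / Ttrans
(Ttrans + RTT) / Ttrans = 205 / 5 = 41
W_min = ceil(41) = 41

41


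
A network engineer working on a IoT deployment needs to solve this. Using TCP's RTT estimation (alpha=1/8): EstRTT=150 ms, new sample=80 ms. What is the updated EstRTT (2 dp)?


Given: EstRTT = 150 ms, SampleRTT = 80 ms, alpha = 1/8
New EstRTT = (1 - alpha) * EstRTT + alpha * SampleRTT
(7/8) * 150 = 131.25
(1/8) * 80 = 10
New EstRTT = 131.25 + 10 = 141.25 ms -> 141.25 ms (2 dp)

141.25


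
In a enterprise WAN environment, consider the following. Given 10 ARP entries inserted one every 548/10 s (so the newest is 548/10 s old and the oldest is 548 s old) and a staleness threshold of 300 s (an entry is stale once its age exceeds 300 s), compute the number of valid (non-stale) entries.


Ages are k * 548/10 s for k = 1..10 (spacing = 54.8000 s).
Entry k is valid iff k * 548/10 <= 300 iff k <= 10 * 300 / 548 = 5.4745
n_valid = floor(5.4745) = 5
(n_stale = 10 - 5 = 5)

5


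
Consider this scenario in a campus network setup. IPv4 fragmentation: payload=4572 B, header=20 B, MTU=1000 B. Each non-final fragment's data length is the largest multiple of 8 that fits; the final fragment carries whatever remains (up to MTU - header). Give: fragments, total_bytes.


Max data per non-final fragment = floor((MTU - header)/8)*8 = floor((1000 - 20)/8)*8 = floor(980/8)*8 = 976 B
Final fragment needs no 8-byte alignment: it can carry up to MTU - header = 980 B
Non-final fragments needed = ceil((payload - 980) / 976) = ceil(3592/976) = ceil(3.6803) = 4
Number of fragments = 4 + 1 = 5
Fragment sizes (data): 4 * 976 B + 668 B (last, 668 <= 980 OK)
Total bytes sent = payload + n_frags * header = 4572 + 5*20 = 4572 + 100 = 4672 B

5, 4672


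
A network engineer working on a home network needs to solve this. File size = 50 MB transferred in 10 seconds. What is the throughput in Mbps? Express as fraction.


Given: file = 50 MB, time = 10 s
File in Mb = 50 * 8 = 400 Mb
Throughput = 400 / 10 Mbps
Throughput = 40 Mbps

40


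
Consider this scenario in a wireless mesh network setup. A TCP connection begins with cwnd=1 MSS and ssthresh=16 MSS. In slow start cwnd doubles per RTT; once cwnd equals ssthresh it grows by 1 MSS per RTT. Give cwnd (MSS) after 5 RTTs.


RTT 0: cwnd = 1 MSS (initial)
RTT 1: cwnd = 2 MSS (slow start, doubled)
RTT 2: cwnd = 4 MSS (slow start, doubled)
RTT 3: cwnd = 8 MSS (slow start, doubled)
RTT 4: cwnd = 16 MSS (slow start, doubled)
RTT 5: cwnd = 17 MSS (congestion avoidance, +1)

17


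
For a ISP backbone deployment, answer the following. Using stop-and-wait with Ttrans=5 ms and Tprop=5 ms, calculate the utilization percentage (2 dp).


Given: Ttrans = 5 ms, Tprop = 5 ms
RTT = 2 * Tprop = 2 * 5 = 10 ms
U = Ttrans / (Ttrans + RTT)
U = 5 / (5 + 10)
U = 5 / 15 = 0.333333
U% = 33.33%

33.33


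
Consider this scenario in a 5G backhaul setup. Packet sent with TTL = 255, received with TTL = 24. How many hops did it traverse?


Given: initial TTL = 255, received TTL = 24
Hops = initial TTL - received TTL
Hops = 255 - 24 = 231

231


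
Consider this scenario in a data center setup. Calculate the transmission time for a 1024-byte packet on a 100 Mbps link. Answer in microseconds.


Given: packet = 1024 bytes, bandwidth = 100 Mbps
Packet in bits = 1024 * 8 = 8192 bits
Bandwidth = 100 * 10^6 = 100000000 bps
Time = 8192 / 100000000 seconds
Time in us = 8192 * 10^6 / 100000000 = 81.92

81.92


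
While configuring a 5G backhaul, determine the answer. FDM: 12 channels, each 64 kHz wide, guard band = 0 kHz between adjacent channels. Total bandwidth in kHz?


Given: 12 channels, 64 kHz each, guard = 0 kHz
Channel bandwidth = 12 * 64 = 768 kHz
Guard bands = 11 gaps * 0 kHz = 0 kHz
Total = 768 + 0 = 768 kHz

768


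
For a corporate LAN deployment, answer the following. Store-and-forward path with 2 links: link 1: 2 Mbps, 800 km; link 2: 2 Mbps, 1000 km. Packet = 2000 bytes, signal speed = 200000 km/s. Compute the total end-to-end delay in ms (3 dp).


Packet = 2000 bytes = 16000 bits. Store-and-forward: sum (t_trans + t_prop) per link.
Link 1: t_trans = 16000/(2*10^6) s = 8.0000 ms; t_prop = 800/200000 s = 4.0000 ms; subtotal = 12.0000 ms
Link 2: t_trans = 16000/(2*10^6) s = 8.0000 ms; t_prop = 1000/200000 s = 5.0000 ms; subtotal = 13.0000 ms
End-to-end = 12.0000 + 13.0000 = 25.0000 ms -> 25.000 ms (3 dp)

25.000


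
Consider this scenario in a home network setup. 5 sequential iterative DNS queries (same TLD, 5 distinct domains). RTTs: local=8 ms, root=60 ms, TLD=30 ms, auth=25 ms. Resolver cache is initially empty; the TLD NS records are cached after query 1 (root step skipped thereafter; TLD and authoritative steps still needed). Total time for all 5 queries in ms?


Lookup 1 (cold cache): local + root + TLD + auth = 8 + 60 + 30 + 25 = 123 ms
Lookups 2..5 (TLD NS cached -> skip root; new domain -> still ask TLD and auth): local + TLD + auth = 8 + 30 + 25 = 63 ms each
Remaining 4 lookups: 4 * 63 = 252 ms
Total = 123 + 252 = 375 ms

375


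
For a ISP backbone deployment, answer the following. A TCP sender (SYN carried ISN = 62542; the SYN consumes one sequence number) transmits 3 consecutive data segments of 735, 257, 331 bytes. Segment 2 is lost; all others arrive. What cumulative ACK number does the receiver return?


SYN uses sequence number 62542; first data byte = ISN + 1 = 62543.
Segment 1: SEQ = 62543, len = 735 B, covers [62543, 63277]
Segment 2: SEQ = 63278, len = 257 B, covers [63278, 63534] [LOST]
Segment 3: SEQ = 63535, len = 331 B, covers [63535, 63865]
In-order data received: bytes [62543, 63277] (segments 1..1).
Segment 2 missing -> gap begins at byte 63278; later segments buffered out of order.
Cumulative ACK = next expected in-order byte = 62543 + 735 = 63278

63278


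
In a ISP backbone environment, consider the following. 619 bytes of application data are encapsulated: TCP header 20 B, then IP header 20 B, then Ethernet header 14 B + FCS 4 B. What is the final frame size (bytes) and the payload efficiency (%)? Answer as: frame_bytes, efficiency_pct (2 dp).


TCP segment = 619 + 20 = 639 B
IP packet = 639 + 20 = 659 B
Ethernet frame = 659 + 14 + 4 = 677 B
Efficiency = app / frame = 619 / 677 = 0.914328 = 91.4328% -> 91.43% (2 dp)

677, 91.43


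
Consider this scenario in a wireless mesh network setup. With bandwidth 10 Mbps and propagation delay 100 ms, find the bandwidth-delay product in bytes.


Given: bandwidth = 10 Mbps, delay = 100 ms
BDP in bits = 10 * 10^6 * 100 / 1000
BDP in bits = 1000000
BDP in bytes = 1000000 / 8 = 125000

125000


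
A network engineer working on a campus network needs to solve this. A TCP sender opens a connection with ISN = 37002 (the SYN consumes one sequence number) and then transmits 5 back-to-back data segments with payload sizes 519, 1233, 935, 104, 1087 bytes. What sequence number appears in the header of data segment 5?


The SYN occupies sequence number ISN = 37002, so the first data byte is ISN + 1 = 37003.
SEQ of data segment i = (ISN + 1) + sum of payload sizes of segments 1..i-1.
Segment 1: SEQ = 37003, payload = 519 bytes
Segment 2: SEQ = 37522, payload = 1233 bytes
Segment 3: SEQ = 38755, payload = 935 bytes
Segment 4: SEQ = 39690, payload = 104 bytes
Segment 5: SEQ = 39794, payload = 1087 bytes
SEQ of segment 5 = 37003 + 519 + 1233 + 935 + 104 = 39794

39794


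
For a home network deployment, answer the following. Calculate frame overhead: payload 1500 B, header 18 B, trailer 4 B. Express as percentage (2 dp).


Given: payload = 1500 B, header = 18 B, trailer = 4 B
Overhead bytes = header + trailer = 18 + 4 = 22
Total frame = payload + overhead = 1500 + 22 = 1522
Overhead % = 22 / 1522 * 100 = 1.4455% -> 1.45% (2 dp)

1.45


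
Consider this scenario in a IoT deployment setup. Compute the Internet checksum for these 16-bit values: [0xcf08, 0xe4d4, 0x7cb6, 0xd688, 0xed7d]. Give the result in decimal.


Given words: [0xcf08, 0xe4d4, 0x7cb6, 0xd688, 0xed7d]
Step 1: Sum all words
Raw sum = 53000 + 58580 + 31926 + 54920 + 60797 = 259223
Step 2: Fold carry: (62615 + 3) = 62618
One's complement = ~62618 & 0xFFFF = 2917

2917


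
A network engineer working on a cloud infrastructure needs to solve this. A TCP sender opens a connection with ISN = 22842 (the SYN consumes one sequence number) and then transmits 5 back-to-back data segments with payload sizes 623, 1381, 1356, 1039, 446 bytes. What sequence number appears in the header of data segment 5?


The SYN occupies sequence number ISN = 22842, so the first data byte is ISN + 1 = 22843.
SEQ of data segment i = (ISN + 1) + sum of payload sizes of segments 1..i-1.
Segment 1: SEQ = 22843, payload = 623 bytes
Segment 2: SEQ = 23466, payload = 1381 bytes
Segment 3: SEQ = 24847, payload = 1356 bytes
Segment 4: SEQ = 26203, payload = 1039 bytes
Segment 5: SEQ = 27242, payload = 446 bytes
SEQ of segment 5 = 22843 + 623 + 1381 + 1356 + 1039 = 27242

27242


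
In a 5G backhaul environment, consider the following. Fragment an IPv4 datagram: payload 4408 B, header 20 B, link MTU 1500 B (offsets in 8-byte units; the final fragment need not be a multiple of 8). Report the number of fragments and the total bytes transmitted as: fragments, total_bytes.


Max data per non-final fragment = floor((MTU - header)/8)*8 = floor((1500 - 20)/8)*8 = floor(1480/8)*8 = 1480 B
Final fragment needs no 8-byte alignment: it can carry up to MTU - header = 1480 B
Non-final fragments needed = ceil((payload - 1480) / 1480) = ceil(2928/1480) = ceil(1.9784) = 2
Number of fragments = 2 + 1 = 3
Fragment sizes (data): 2 * 1480 B + 1448 B (last, 1448 <= 1480 OK)
Total bytes sent = payload + n_frags * header = 4408 + 3*20 = 4408 + 60 = 4468 B

3, 4468


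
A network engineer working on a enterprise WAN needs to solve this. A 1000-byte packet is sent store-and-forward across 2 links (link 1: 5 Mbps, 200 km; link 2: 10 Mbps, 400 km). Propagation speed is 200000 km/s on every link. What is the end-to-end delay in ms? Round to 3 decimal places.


Packet = 1000 bytes = 8000 bits. Store-and-forward: sum (t_trans + t_prop) per link.
Link 1: t_trans = 8000/(5*10^6) s = 1.6000 ms; t_prop = 200/200000 s = 1.0000 ms; subtotal = 2.6000 ms
Link 2: t_trans = 8000/(10*10^6) s = 0.8000 ms; t_prop = 400/200000 s = 2.0000 ms; subtotal = 2.8000 ms
End-to-end = 2.6000 + 2.8000 = 5.4000 ms -> 5.400 ms (3 dp)

5.400


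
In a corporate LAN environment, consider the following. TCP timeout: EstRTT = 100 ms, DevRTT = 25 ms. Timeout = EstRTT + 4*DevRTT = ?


Given: EstRTT = 100 ms, DevRTT = 25 ms
Timeout = EstRTT + 4 * DevRTT
4 * DevRTT = 4 * 25 = 100
Timeout = 100 + 100 = 200 ms

200


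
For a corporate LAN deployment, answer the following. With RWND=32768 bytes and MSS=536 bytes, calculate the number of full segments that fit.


Given: RWND = 32768 bytes, MSS = 536 bytes
Full segments = floor(RWND / MSS)
Full segments = floor(32768 / 536)
Full segments = floor(61.1343) = 61

61


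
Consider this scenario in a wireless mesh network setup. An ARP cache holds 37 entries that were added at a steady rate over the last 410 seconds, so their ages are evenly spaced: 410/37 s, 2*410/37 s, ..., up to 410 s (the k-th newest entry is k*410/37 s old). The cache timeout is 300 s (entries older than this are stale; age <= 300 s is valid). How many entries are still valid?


Ages are k * 410/37 s for k = 1..37 (spacing = 11.0811 s).
Entry k is valid iff k * 410/37 <= 300 iff k <= 37 * 300 / 410 = 27.0732
n_valid = floor(27.0732) = 27
(n_stale = 37 - 27 = 10)

27


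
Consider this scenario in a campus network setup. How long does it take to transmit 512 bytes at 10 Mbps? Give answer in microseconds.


Given: packet = 512 bytes, bandwidth = 10 Mbps
Packet in bits = 512 * 8 = 4096 bits
Bandwidth = 10 * 10^6 = 10000000 bps
Time = 4096 / 10000000 seconds
Time in us = 4096 * 10^6 / 10000000 = 409.6

409.6


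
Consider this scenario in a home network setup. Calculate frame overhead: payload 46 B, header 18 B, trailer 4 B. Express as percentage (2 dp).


Given: payload = 46 B, header = 18 B, trailer = 4 B
Overhead bytes = header + trailer = 18 + 4 = 22
Total frame = payload + overhead = 46 + 22 = 68
Overhead % = 22 / 68 * 100 = 32.3529% -> 32.35% (2 dp)

32.35


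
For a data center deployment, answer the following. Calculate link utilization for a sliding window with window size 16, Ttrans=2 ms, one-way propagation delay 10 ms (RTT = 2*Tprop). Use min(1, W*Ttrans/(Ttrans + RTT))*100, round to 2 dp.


Given: W = 16, Ttrans = 2 ms, RTT = 20 ms (= 2 * Tprop, Tprop = 10 ms)
Cycle time = Ttrans + RTT = 2 + 20 = 22 ms (first packet sent until its ACK returns)
W * Ttrans = 16 * 2 = 32 ms of sending per cycle
W * Ttrans / (Ttrans + RTT) = 32 / 22 = 1.454545
U = min(1, 1.454545) = 1.000000
U% = 100.00%

100.00


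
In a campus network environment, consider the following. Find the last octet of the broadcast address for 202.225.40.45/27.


Given: IP = 202.225.40.45, prefix = /27
Host bits = 32 - 27 = 5
Network last octet = 45 AND mask = 32
Host part size = 2^5 - 1 = 31
Broadcast last octet = 32 OR 31 = 63

63


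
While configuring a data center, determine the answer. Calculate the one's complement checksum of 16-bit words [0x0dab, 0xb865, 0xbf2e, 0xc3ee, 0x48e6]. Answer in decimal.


Given words: [0x0dab, 0xb865, 0xbf2e, 0xc3ee, 0x48e6]
Step 1: Sum all words
Raw sum = 3499 + 47205 + 48942 + 50158 + 18662 = 168466
Step 2: Fold carry: (37394 + 2) = 37396
One's complement = ~37396 & 0xFFFF = 28139

28139


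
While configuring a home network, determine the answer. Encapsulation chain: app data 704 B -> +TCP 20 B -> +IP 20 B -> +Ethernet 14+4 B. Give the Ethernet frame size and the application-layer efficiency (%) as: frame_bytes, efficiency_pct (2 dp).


TCP segment = 704 + 20 = 724 B
IP packet = 724 + 20 = 744 B
Ethernet frame = 744 + 14 + 4 = 762 B
Efficiency = app / frame = 704 / 762 = 0.923885 = 92.3885% -> 92.39% (2 dp)

762, 92.39


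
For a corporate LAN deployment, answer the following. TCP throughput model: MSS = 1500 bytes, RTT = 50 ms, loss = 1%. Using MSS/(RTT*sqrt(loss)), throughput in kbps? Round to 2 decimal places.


Given: MSS = 1500 bytes, RTT = 50 ms, loss = 1%
RTT in seconds = 50 / 1000 = 0.05
Loss rate = 1% = 0.01
sqrt(loss) = sqrt(0.01) = 0.1
Throughput (bytes/s) = 1500 / (0.05 * 0.1) = 300000.0000
Throughput (kbps) = 300000.0000 * 8 / 1000 = 2400.000000 -> 2400.00 kbps (2 dp)

2400.00


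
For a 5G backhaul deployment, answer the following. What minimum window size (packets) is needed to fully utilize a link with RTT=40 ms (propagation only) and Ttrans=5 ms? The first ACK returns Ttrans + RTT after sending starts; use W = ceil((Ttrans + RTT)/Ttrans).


Given: Ttrans = 5 ms, RTT = 40 ms (= 2 * Tprop, Tprop = 20 ms)
Time until first ACK returns = Ttrans + RTT = 5 + 40 = 45 ms
Need W * Ttrans >= Ttrans + RTT  ->  W >= (Ttrans + RTT) / Ttrans
(Ttrans + RTT) / Ttrans = 45 / 5 = 9
W_min = ceil(9) = 9

9


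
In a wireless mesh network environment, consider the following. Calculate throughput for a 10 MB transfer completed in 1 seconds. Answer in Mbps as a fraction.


Given: file = 10 MB, time = 1 s
File in Mb = 10 * 8 = 80 Mb
Throughput = 80 / 1 Mbps
Throughput = 80 Mbps

80
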